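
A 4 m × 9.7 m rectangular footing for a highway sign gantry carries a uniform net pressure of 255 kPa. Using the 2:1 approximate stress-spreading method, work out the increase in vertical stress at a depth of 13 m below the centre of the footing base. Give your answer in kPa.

By the 2:1 method the load spreads at 1 horizontal : 2 vertical, so at depth z the loaded area has grown by z in each plan dimension:
Δσ = qBL/((B+z)(L+z)) = 255×4×9.7/((4+13)(9.7+13)) = 25.639 kPa

Δσ_z ≈ 25.6 kPa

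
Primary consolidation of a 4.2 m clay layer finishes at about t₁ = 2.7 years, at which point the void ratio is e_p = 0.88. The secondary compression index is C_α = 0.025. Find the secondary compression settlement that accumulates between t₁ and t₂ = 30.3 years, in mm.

Secondary compression: S_s = C_α·H/(1+e_p)·log₁₀(t₂/t₁)
S_s = 0.025×4.2/(1+0.88)×log₁₀(30.3/2.7)
    = 0.05585 × 1.05 = 0.05865 m

S_s ≈ 58.6 mm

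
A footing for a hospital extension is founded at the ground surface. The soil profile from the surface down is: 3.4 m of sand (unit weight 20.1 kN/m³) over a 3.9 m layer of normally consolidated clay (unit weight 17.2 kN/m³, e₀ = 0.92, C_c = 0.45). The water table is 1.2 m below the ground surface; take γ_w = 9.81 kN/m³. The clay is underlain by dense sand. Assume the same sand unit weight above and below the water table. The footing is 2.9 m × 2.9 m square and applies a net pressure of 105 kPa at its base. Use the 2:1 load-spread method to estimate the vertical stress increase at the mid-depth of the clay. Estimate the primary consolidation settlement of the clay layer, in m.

Mid-depth of clay below the ground surface: z = 3.4 + 3.9/2 = 5.35 m.
Total vertical stress at mid-clay: σ_v = 20.1×3.4 + 17.2×1.95 = 101.88 kPa.
Pore pressure: u = 9.81×(5.35 − 1.2) = 40.712 kPa.
Initial effective stress: σ'_0 = σ_v − u = 101.88 − 40.712 = 61.168 kPa.
Stress increase at mid-clay by the 2:1 spreading method:
Δσ = qBL/((B+z)(L+z)) = 105×2.9×2.9/((2.9+5.35)(2.9+5.35)) = 12.974 kPa
Final effective stress: σ'_f = σ'_0 + Δσ = 61.168 + 12.974 = 74.142 kPa.
Normally consolidated clay, so the full stress increment lies on the virgin compression line:
S_c = C_c·H/(1+e₀)·log₁₀(σ'_f/σ'_0) = 0.45×3.9/(1+0.92)×log₁₀(74.142/61.168)
    = 0.91406 × 0.08354 = 0.07636 m

S_c ≈ 0.0764 m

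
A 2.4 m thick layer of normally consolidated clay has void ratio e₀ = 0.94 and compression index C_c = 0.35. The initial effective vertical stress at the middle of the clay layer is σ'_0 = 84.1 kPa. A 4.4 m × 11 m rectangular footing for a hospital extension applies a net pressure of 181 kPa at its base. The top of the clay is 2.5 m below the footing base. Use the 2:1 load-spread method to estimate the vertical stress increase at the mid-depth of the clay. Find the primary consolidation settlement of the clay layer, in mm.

Mid-depth of clay below the footing base: z = 2.5 + 2.4/2 = 3.7 m.
Stress increase at mid-clay by the 2:1 spreading method:
Δσ = qBL/((B+z)(L+z)) = 181×4.4×11/((4.4+3.7)(11+3.7)) = 73.574 kPa
Final effective stress: σ'_f = σ'_0 + Δσ = 84.1 + 73.574 = 157.67 kPa.
Normally consolidated clay, so the full stress increment lies on the virgin compression line:
S_c = C_c·H/(1+e₀)·log₁₀(σ'_f/σ'_0) = 0.35×2.4/(1+0.94)×log₁₀(157.67/84.1)
    = 0.43299 × 0.27295 = 0.1182 m

S_c ≈ 118 mm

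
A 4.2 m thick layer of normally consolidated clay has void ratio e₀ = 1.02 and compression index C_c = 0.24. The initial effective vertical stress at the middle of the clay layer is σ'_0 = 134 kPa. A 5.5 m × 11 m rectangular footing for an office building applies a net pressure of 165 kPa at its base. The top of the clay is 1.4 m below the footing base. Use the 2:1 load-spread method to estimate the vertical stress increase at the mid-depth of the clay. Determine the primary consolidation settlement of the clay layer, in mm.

Mid-depth of clay below the footing base: z = 1.4 + 4.2/2 = 3.5 m.
Stress increase at mid-clay by the 2:1 spreading method:
Δσ = qBL/((B+z)(L+z)) = 165×5.5×11/((5.5+3.5)(11+3.5)) = 76.494 kPa
Final effective stress: σ'_f = σ'_0 + Δσ = 134 + 76.494 = 210.49 kPa.
Normally consolidated clay, so the full stress increment lies on the virgin compression line:
S_c = C_c·H/(1+e₀)·log₁₀(σ'_f/σ'_0) = 0.24×4.2/(1+1.02)×log₁₀(210.49/134)
    = 0.49901 × 0.19613 = 0.09787 m

S_c ≈ 97.9 mm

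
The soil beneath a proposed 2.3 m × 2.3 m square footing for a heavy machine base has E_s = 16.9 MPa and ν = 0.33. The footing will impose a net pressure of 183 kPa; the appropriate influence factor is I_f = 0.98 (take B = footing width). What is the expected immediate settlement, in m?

S_e ≈ 0.0217 m

Immediate (elastic) settlement: S_e = q·B·(1−ν²)/E_s · I_f.
E_s = 16.9 MPa = 16900 kPa.
S_e = 183 × 2.3 × (1 − 0.33²) / 16900 × 0.98
    = 183 × 2.3 × 0.8911 / 16900 × 0.98
    = 0.02175 m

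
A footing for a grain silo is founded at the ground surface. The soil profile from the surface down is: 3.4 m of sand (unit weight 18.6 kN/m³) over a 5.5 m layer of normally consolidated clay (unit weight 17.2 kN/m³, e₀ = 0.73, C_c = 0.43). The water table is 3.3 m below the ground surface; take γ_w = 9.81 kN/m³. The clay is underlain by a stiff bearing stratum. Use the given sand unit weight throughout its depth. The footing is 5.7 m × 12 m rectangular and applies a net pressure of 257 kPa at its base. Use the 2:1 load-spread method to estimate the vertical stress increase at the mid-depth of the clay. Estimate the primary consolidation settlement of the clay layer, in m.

S_c ≈ 0.408 m

Mid-depth of clay below the ground surface: z = 3.4 + 5.5/2 = 6.15 m.
Total vertical stress at mid-clay: σ_v = 18.6×3.4 + 17.2×2.75 = 110.54 kPa.
Pore pressure: u = 9.81×(6.15 − 3.3) = 27.959 kPa.
Initial effective stress: σ'_0 = σ_v − u = 110.54 − 27.959 = 82.581 kPa.
Stress increase at mid-clay by the 2:1 spreading method:
Δσ = qBL/((B+z)(L+z)) = 257×5.7×12/((5.7+6.15)(12+6.15)) = 81.732 kPa
Final effective stress: σ'_f = σ'_0 + Δσ = 82.581 + 81.732 = 164.31 kPa.
Normally consolidated clay, so the full stress increment lies on the virgin compression line:
S_c = C_c·H/(1+e₀)·log₁₀(σ'_f/σ'_0) = 0.43×5.5/(1+0.73)×log₁₀(164.31/82.581)
    = 1.3671 × 0.29878 = 0.4085 m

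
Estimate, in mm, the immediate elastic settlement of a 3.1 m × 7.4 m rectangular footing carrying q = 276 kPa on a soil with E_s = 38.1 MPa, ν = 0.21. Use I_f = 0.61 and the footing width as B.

Immediate (elastic) settlement: S_e = q·B·(1−ν²)/E_s · I_f.
E_s = 38.1 MPa = 38100 kPa.
S_e = 276 × 3.1 × (1 − 0.21²) / 38100 × 0.61
    = 276 × 3.1 × 0.9559 / 38100 × 0.61
    = 0.01309 m = 13.09 mm

S_e ≈ 13.1 mm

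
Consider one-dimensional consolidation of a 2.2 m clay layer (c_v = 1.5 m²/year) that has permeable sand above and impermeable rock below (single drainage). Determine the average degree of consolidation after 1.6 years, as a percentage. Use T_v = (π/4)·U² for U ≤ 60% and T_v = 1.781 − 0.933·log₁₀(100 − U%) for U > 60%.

U ≈ 76.2 %

Drainage path length: H_d = H = 2.2 m (single drainage).
T_v = c_v·t/H_d² = 1.5×1.6/2.2² = 0.49587.
T_v = 0.49587 corresponds to the U > 60% branch:
U = 1 − 10^((1.781 − T_v)/0.933)/100 = 0.7615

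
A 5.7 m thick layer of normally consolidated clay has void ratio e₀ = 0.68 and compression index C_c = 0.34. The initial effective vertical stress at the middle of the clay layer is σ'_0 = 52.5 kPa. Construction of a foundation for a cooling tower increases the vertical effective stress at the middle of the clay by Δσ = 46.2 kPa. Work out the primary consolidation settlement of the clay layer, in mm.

S_c ≈ 316 mm

Final effective stress: σ'_f = σ'_0 + Δσ = 52.5 + 46.2 = 98.7 kPa.
Normally consolidated clay, so the full stress increment lies on the virgin compression line:
S_c = C_c·H/(1+e₀)·log₁₀(σ'_f/σ'_0) = 0.34×5.7/(1+0.68)×log₁₀(98.7/52.5)
    = 1.1536 × 0.27416 = 0.3163 m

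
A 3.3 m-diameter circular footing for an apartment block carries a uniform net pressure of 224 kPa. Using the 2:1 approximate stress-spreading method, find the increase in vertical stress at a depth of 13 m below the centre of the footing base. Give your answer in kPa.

Δσ_z ≈ 9.18 kPa

By the 2:1 method the load spreads at 1 horizontal : 2 vertical, so at depth z the loaded area has grown by z in each plan dimension:
Δσ ≈ qD²/(D+z)² = 224×3.3²/(3.3+13)² = 9.1812 kPa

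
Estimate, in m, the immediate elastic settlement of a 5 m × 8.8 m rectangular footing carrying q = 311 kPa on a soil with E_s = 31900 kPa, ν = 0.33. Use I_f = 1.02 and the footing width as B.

S_e ≈ 0.0443 m

Immediate (elastic) settlement: S_e = q·B·(1−ν²)/E_s · I_f.
S_e = 311 × 5 × (1 − 0.33²) / 31900 × 1.02
    = 311 × 5 × 0.8911 / 31900 × 1.02
    = 0.04431 m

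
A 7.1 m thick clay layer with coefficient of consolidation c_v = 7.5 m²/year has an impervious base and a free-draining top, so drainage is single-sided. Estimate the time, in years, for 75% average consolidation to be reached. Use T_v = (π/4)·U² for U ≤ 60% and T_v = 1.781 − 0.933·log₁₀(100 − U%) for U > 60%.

t ≈ 3.2 years

Drainage path length: H_d = H = 7.1 m (single drainage).
U > 60%: T_v = 1.781 − 0.933·log₁₀(100 − 75) = 0.47672.
t = T_v·H_d²/c_v = 0.47672×7.1²/7.5 = 3.204 years.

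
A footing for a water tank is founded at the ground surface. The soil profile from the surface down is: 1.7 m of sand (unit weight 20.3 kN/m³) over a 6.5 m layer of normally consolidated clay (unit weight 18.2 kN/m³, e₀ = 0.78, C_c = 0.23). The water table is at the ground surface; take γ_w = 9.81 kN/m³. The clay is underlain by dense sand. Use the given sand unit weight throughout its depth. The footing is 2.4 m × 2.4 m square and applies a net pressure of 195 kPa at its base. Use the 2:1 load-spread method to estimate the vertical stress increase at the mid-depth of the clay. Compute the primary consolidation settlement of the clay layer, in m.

Mid-depth of clay below the ground surface: z = 1.7 + 6.5/2 = 4.95 m.
Total vertical stress at mid-clay: σ_v = 20.3×1.7 + 18.2×3.25 = 93.66 kPa.
Pore pressure: u = 9.81×(4.95 − 0) = 48.56 kPa.
Initial effective stress: σ'_0 = σ_v − u = 93.66 − 48.56 = 45.1 kPa.
Stress increase at mid-clay by the 2:1 spreading method:
Δσ = qBL/((B+z)(L+z)) = 195×2.4×2.4/((2.4+4.95)(2.4+4.95)) = 20.791 kPa
Final effective stress: σ'_f = σ'_0 + Δσ = 45.1 + 20.791 = 65.891 kPa.
Normally consolidated clay, so the full stress increment lies on the virgin compression line:
S_c = C_c·H/(1+e₀)·log₁₀(σ'_f/σ'_0) = 0.23×6.5/(1+0.78)×log₁₀(65.891/45.1)
    = 0.83989 × 0.16465 = 0.1383 m

S_c ≈ 0.138 m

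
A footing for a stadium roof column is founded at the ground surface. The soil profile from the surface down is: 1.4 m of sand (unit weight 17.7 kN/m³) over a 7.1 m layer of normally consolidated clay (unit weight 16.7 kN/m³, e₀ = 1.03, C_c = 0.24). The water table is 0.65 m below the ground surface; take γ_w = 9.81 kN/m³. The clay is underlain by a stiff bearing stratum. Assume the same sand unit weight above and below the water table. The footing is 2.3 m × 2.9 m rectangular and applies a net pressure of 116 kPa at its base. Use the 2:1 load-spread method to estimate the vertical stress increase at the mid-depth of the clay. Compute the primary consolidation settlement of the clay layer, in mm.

S_c ≈ 102 mm

Mid-depth of clay below the ground surface: z = 1.4 + 7.1/2 = 4.95 m.
Total vertical stress at mid-clay: σ_v = 17.7×1.4 + 16.7×3.55 = 84.065 kPa.
Pore pressure: u = 9.81×(4.95 − 0.65) = 42.183 kPa.
Initial effective stress: σ'_0 = σ_v − u = 84.065 − 42.183 = 41.882 kPa.
Stress increase at mid-clay by the 2:1 spreading method:
Δσ = qBL/((B+z)(L+z)) = 116×2.3×2.9/((2.3+4.95)(2.9+4.95)) = 13.595 kPa
Final effective stress: σ'_f = σ'_0 + Δσ = 41.882 + 13.595 = 55.477 kPa.
Normally consolidated clay, so the full stress increment lies on the virgin compression line:
S_c = C_c·H/(1+e₀)·log₁₀(σ'_f/σ'_0) = 0.24×7.1/(1+1.03)×log₁₀(55.477/41.882)
    = 0.83941 × 0.12209 = 0.1025 m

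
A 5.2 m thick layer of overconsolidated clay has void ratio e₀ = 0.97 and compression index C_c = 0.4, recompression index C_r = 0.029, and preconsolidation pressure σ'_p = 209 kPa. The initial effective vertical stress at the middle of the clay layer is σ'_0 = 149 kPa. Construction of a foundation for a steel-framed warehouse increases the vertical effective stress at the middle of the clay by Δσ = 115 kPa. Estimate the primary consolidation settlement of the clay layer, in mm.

Final effective stress: σ'_f = 149 + 115 = 264 kPa.
σ'_f = 264 > σ'_p = 209 kPa, so the stress path crosses the preconsolidation pressure — recompression up to σ'_p, then virgin compression beyond:
S_c = H/(1+e₀)·[C_r·log₁₀(σ'_p/σ'_0) + C_c·log₁₀(σ'_f/σ'_p)]
    = 5.2/1.97 × [0.029×log₁₀(209/149) + 0.4×log₁₀(264/209)]
    = 2.6396 × [0.0042618 + 0.040583] = 0.1184 m

S_c ≈ 118 mm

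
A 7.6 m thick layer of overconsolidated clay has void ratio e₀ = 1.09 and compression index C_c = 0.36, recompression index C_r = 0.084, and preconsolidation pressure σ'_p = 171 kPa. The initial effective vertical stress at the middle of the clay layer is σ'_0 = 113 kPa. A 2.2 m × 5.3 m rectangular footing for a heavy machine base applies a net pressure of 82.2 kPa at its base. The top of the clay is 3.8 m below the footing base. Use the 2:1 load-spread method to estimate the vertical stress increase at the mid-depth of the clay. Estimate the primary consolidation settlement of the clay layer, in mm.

S_c ≈ 8.61 mm

Mid-depth of clay below the footing base: z = 3.8 + 7.6/2 = 7.6 m.
Stress increase at mid-clay by the 2:1 spreading method:
Δσ = qBL/((B+z)(L+z)) = 82.2×2.2×5.3/((2.2+7.6)(5.3+7.6)) = 7.5815 kPa
Final effective stress: σ'_f = 113 + 7.5815 = 120.58 kPa.
σ'_f = 120.58 ≤ σ'_p = 171 kPa, so the clay remains overconsolidated and only the recompression index applies:
S_c = C_r·H/(1+e₀)·log₁₀(σ'_f/σ'_0) = 0.084×7.6/2.09×log₁₀(120.58/113)
    = 0.30546 × 0.028197 = 0.008613 m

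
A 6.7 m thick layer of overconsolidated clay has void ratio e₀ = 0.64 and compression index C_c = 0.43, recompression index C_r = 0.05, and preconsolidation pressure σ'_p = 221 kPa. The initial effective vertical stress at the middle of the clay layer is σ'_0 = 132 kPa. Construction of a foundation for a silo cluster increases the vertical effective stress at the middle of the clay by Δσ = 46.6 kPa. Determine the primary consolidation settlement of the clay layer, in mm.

S_c ≈ 26.8 mm

Final effective stress: σ'_f = 132 + 46.6 = 178.6 kPa.
σ'_f = 178.6 ≤ σ'_p = 221 kPa, so the clay remains overconsolidated and only the recompression index applies:
S_c = C_r·H/(1+e₀)·log₁₀(σ'_f/σ'_0) = 0.05×6.7/1.64×log₁₀(178.6/132)
    = 0.20427 × 0.13131 = 0.02682 m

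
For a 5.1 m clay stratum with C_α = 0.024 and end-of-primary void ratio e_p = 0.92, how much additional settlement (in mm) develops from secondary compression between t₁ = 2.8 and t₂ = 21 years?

Secondary compression: S_s = C_α·H/(1+e_p)·log₁₀(t₂/t₁)
S_s = 0.024×5.1/(1+0.92)×log₁₀(21/2.8)
    = 0.06375 × 0.8751 = 0.05579 m

S_s ≈ 55.8 mm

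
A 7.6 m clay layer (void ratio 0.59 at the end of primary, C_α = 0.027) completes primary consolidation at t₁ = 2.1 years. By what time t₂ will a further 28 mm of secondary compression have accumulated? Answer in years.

t₂ ≈ 3.46 years

S_s = C_α·H/(1+e_p)·log₁₀(t₂/t₁) ⇒ log₁₀(t₂/t₁) = S_s·(1+e_p)/(C_α·H).
log₁₀(t₂/t₁) = 0.028 × (1+0.59) / (0.027×7.6) = 0.217
t₂ = t₁ × 10^0.217 = 2.1 × 1.648 = 3.461 years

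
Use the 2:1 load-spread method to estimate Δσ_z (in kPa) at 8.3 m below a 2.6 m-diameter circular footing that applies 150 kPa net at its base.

Δσ_z ≈ 8.53 kPa

By the 2:1 method the load spreads at 1 horizontal : 2 vertical, so at depth z the loaded area has grown by z in each plan dimension:
Δσ ≈ qD²/(D+z)² = 150×2.6²/(2.6+8.3)² = 8.5346 kPa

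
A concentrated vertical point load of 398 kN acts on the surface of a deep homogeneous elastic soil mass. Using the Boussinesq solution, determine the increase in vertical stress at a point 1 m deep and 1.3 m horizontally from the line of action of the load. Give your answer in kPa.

Δσ_z ≈ 16 kPa

Boussinesq vertical stress below a point load on an elastic half-space:
Δσ_z = 3P/(2πz²) · [1 + (r/z)²]^(−5/2)
r/z = 1.3/1 = 1.3; [1+(r/z)²]^(−5/2) = 0.08426.
Δσ_z = 3×398/(2π×1²) × 0.08426 = 190.03 × 0.08426 = 16.01 kPa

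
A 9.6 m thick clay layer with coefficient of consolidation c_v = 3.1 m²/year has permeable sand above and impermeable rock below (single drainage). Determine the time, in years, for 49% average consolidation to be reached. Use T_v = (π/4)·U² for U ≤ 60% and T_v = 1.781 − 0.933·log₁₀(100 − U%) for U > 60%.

Drainage path length: H_d = H = 9.6 m (single drainage).
U ≤ 60%: T_v = (π/4)·U² = (π/4)×0.49² = 0.18857.
t = T_v·H_d²/c_v = 0.18857×9.6²/3.1 = 5.606 years.

t ≈ 5.61 years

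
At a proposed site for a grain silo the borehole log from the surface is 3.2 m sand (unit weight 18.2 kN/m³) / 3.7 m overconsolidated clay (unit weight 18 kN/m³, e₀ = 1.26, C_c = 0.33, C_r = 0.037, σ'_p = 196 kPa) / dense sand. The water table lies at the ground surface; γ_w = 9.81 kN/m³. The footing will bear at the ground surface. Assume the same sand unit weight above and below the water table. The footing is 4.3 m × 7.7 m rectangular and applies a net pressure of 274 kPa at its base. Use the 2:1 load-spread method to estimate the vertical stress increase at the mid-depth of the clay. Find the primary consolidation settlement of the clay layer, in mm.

S_c ≈ 27.2 mm

Mid-depth of clay below the ground surface: z = 3.2 + 3.7/2 = 5.05 m.
Total vertical stress at mid-clay: σ_v = 18.2×3.2 + 18×1.85 = 91.54 kPa.
Pore pressure: u = 9.81×(5.05 − 0) = 49.541 kPa.
Initial effective stress: σ'_0 = σ_v − u = 91.54 − 49.541 = 41.999 kPa.
Stress increase at mid-clay by the 2:1 spreading method:
Δσ = qBL/((B+z)(L+z)) = 274×4.3×7.7/((4.3+5.05)(7.7+5.05)) = 76.101 kPa
Final effective stress: σ'_f = 41.999 + 76.101 = 118.1 kPa.
σ'_f = 118.1 ≤ σ'_p = 196 kPa, so the clay remains overconsolidated and only the recompression index applies:
S_c = C_r·H/(1+e₀)·log₁₀(σ'_f/σ'_0) = 0.037×3.7/2.26×log₁₀(118.1/41.999)
    = 0.060576 × 0.44901 = 0.0272 m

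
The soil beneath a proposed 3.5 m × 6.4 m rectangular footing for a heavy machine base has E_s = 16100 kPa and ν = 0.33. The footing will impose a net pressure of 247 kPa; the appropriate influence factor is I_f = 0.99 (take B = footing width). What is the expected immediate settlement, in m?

S_e ≈ 0.0474 m

Immediate (elastic) settlement: S_e = q·B·(1−ν²)/E_s · I_f.
S_e = 247 × 3.5 × (1 − 0.33²) / 16100 × 0.99
    = 247 × 3.5 × 0.8911 / 16100 × 0.99
    = 0.04737 m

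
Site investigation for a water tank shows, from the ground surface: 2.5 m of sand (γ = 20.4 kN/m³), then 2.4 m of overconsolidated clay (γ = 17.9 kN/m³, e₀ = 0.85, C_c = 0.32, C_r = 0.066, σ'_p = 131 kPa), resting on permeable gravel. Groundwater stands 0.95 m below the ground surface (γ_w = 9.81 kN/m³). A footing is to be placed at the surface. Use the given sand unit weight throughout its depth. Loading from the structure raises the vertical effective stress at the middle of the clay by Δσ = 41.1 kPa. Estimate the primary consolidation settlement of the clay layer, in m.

S_c ≈ 0.0239 m

Mid-depth of clay below the ground surface: z = 2.5 + 2.4/2 = 3.7 m.
Total vertical stress at mid-clay: σ_v = 20.4×2.5 + 17.9×1.2 = 72.48 kPa.
Pore pressure: u = 9.81×(3.7 − 0.95) = 26.978 kPa.
Initial effective stress: σ'_0 = σ_v − u = 72.48 − 26.978 = 45.502 kPa.
Final effective stress: σ'_f = 45.502 + 41.1 = 86.602 kPa.
σ'_f = 86.602 ≤ σ'_p = 131 kPa, so the clay remains overconsolidated and only the recompression index applies:
S_c = C_r·H/(1+e₀)·log₁₀(σ'_f/σ'_0) = 0.066×2.4/1.85×log₁₀(86.602/45.502)
    = 0.085622 × 0.2795 = 0.02393 m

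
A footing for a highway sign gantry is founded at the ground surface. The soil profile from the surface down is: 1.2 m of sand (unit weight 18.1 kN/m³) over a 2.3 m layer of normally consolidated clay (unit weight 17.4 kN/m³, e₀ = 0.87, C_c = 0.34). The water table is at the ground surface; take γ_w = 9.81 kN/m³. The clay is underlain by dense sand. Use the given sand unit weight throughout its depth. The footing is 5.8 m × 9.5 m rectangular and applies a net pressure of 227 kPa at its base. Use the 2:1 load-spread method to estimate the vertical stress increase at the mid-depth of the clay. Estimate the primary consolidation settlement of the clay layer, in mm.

S_c ≈ 376 mm

Mid-depth of clay below the ground surface: z = 1.2 + 2.3/2 = 2.35 m.
Total vertical stress at mid-clay: σ_v = 18.1×1.2 + 17.4×1.15 = 41.73 kPa.
Pore pressure: u = 9.81×(2.35 − 0) = 23.054 kPa.
Initial effective stress: σ'_0 = σ_v − u = 41.73 − 23.054 = 18.676 kPa.
Stress increase at mid-clay by the 2:1 spreading method:
Δσ = qBL/((B+z)(L+z)) = 227×5.8×9.5/((5.8+2.35)(9.5+2.35)) = 129.51 kPa
Final effective stress: σ'_f = σ'_0 + Δσ = 18.676 + 129.51 = 148.19 kPa.
Normally consolidated clay, so the full stress increment lies on the virgin compression line:
S_c = C_c·H/(1+e₀)·log₁₀(σ'_f/σ'_0) = 0.34×2.3/(1+0.87)×log₁₀(148.19/18.676)
    = 0.41818 × 0.89954 = 0.3762 m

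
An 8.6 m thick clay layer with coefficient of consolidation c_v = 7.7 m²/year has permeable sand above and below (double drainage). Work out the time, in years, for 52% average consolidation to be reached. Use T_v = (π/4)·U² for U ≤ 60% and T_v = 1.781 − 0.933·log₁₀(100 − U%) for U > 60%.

Drainage path length: H_d = H/2 = 4.3 m (double drainage).
U ≤ 60%: T_v = (π/4)·U² = (π/4)×0.52² = 0.21237.
t = T_v·H_d²/c_v = 0.21237×4.3²/7.7 = 0.51 years.

t ≈ 0.51 years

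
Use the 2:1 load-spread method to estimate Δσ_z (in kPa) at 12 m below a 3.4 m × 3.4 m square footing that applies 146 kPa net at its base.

By the 2:1 method the load spreads at 1 horizontal : 2 vertical, so at depth z the loaded area has grown by z in each plan dimension:
Δσ = qBL/((B+z)(L+z)) = 146×3.4×3.4/((3.4+12)(3.4+12)) = 7.1165 kPa

Δσ_z ≈ 7.12 kPa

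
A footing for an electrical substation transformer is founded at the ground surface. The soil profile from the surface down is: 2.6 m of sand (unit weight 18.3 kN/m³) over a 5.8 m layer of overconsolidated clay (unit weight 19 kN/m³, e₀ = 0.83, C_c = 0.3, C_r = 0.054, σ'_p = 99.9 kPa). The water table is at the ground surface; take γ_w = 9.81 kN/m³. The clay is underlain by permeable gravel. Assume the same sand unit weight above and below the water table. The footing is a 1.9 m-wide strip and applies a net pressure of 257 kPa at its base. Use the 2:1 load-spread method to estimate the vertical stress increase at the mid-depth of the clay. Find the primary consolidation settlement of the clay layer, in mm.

Mid-depth of clay below the ground surface: z = 2.6 + 5.8/2 = 5.5 m.
Total vertical stress at mid-clay: σ_v = 18.3×2.6 + 19×2.9 = 102.68 kPa.
Pore pressure: u = 9.81×(5.5 − 0) = 53.955 kPa.
Initial effective stress: σ'_0 = σ_v − u = 102.68 − 53.955 = 48.725 kPa.
Stress increase at mid-clay by the 2:1 spreading method:
Δσ = qB/(B+z) = 257×1.9/(1.9+5.5) = 65.986 kPa
Final effective stress: σ'_f = 48.725 + 65.986 = 114.71 kPa.
σ'_f = 114.71 > σ'_p = 99.9 kPa, so the stress path crosses the preconsolidation pressure — recompression up to σ'_p, then virgin compression beyond:
S_c = H/(1+e₀)·[C_r·log₁₀(σ'_p/σ'_0) + C_c·log₁₀(σ'_f/σ'_p)]
    = 5.8/1.83 × [0.054×log₁₀(99.9/48.725) + 0.3×log₁₀(114.71/99.9)]
    = 3.1694 × [0.016838 + 0.018011] = 0.1105 m

S_c ≈ 110 mm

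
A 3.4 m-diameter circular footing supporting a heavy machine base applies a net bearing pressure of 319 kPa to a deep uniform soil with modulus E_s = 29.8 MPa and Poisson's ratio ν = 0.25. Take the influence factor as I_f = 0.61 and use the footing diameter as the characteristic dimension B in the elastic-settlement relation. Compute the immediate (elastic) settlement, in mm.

Immediate (elastic) settlement: S_e = q·B·(1−ν²)/E_s · I_f.
E_s = 29.8 MPa = 29800 kPa.
S_e = 319 × 3.4 × (1 − 0.25²) / 29800 × 0.61
    = 319 × 3.4 × 0.9375 / 29800 × 0.61
    = 0.02081 m = 20.81 mm

S_e ≈ 20.8 mm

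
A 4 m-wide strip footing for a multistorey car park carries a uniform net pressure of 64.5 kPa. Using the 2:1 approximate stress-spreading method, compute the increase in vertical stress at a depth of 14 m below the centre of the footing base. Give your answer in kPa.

Δσ_z ≈ 14.3 kPa

By the 2:1 method the load spreads at 1 horizontal : 2 vertical, so at depth z the loaded area has grown by z in each plan dimension:
Δσ = qB/(B+z) = 64.5×4/(4+14) = 14.333 kPa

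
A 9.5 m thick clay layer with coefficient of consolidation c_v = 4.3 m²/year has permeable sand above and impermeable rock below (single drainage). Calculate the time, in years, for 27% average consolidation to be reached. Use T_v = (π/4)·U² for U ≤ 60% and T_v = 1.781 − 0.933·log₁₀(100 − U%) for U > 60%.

t ≈ 1.2 years

Drainage path length: H_d = H = 9.5 m (single drainage).
U ≤ 60%: T_v = (π/4)·U² = (π/4)×0.27² = 0.057256.
t = T_v·H_d²/c_v = 0.057256×9.5²/4.3 = 1.202 years.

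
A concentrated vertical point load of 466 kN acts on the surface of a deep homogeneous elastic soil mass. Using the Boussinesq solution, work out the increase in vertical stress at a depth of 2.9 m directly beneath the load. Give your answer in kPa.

Δσ_z ≈ 26.5 kPa

Boussinesq vertical stress below a point load on an elastic half-space:
Δσ_z = 3P/(2πz²) · [1 + (r/z)²]^(−5/2)
r/z = 0/2.9 = 0; [1+(r/z)²]^(−5/2) = 1.
Δσ_z = 3×466/(2π×2.9²) × 1 = 26.456 × 1 = 26.46 kPa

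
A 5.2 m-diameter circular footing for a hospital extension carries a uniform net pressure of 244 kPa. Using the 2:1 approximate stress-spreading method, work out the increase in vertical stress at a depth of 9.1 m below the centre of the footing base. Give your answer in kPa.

Δσ_z ≈ 32.3 kPa

By the 2:1 method the load spreads at 1 horizontal : 2 vertical, so at depth z the loaded area has grown by z in each plan dimension:
Δσ ≈ qD²/(D+z)² = 244×5.2²/(5.2+9.1)² = 32.264 kPa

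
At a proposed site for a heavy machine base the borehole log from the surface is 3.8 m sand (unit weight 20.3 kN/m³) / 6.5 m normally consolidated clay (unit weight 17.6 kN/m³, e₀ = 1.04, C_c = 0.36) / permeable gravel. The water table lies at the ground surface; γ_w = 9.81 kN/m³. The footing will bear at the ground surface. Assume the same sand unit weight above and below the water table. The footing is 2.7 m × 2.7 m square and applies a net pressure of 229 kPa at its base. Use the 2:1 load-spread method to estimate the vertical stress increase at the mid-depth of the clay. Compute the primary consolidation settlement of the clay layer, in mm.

Mid-depth of clay below the ground surface: z = 3.8 + 6.5/2 = 7.05 m.
Total vertical stress at mid-clay: σ_v = 20.3×3.8 + 17.6×3.25 = 134.34 kPa.
Pore pressure: u = 9.81×(7.05 − 0) = 69.16 kPa.
Initial effective stress: σ'_0 = σ_v − u = 134.34 − 69.16 = 65.18 kPa.
Stress increase at mid-clay by the 2:1 spreading method:
Δσ = qBL/((B+z)(L+z)) = 229×2.7×2.7/((2.7+7.05)(2.7+7.05)) = 17.561 kPa
Final effective stress: σ'_f = σ'_0 + Δσ = 65.18 + 17.561 = 82.741 kPa.
Normally consolidated clay, so the full stress increment lies on the virgin compression line:
S_c = C_c·H/(1+e₀)·log₁₀(σ'_f/σ'_0) = 0.36×6.5/(1+1.04)×log₁₀(82.741/65.18)
    = 1.1471 × 0.10361 = 0.1189 m

S_c ≈ 119 mm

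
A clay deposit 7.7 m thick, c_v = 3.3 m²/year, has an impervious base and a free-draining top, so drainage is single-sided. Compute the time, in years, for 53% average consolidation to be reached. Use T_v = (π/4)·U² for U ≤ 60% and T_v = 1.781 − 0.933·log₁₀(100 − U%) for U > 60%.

t ≈ 3.96 years

Drainage path length: H_d = H = 7.7 m (single drainage).
U ≤ 60%: T_v = (π/4)·U² = (π/4)×0.53² = 0.22062.
t = T_v·H_d²/c_v = 0.22062×7.7²/3.3 = 3.964 years.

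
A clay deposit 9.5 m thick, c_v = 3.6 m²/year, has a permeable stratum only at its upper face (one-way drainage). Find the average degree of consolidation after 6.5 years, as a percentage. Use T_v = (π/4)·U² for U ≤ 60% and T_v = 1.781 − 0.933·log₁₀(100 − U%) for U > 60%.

U ≈ 57.5 %

Drainage path length: H_d = H = 9.5 m (single drainage).
T_v = c_v·t/H_d² = 3.6×6.5/9.5² = 0.25928.
T_v = 0.25928 corresponds to the U ≤ 60% branch:
U = √(4T_v/π) = 0.5746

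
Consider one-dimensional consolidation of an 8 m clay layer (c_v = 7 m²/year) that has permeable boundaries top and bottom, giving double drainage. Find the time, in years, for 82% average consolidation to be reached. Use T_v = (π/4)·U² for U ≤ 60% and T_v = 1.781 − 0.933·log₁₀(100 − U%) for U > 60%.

Drainage path length: H_d = H/2 = 4 m (double drainage).
U > 60%: T_v = 1.781 − 0.933·log₁₀(100 − 82) = 0.60983.
t = T_v·H_d²/c_v = 0.60983×4²/7 = 1.394 years.

t ≈ 1.39 years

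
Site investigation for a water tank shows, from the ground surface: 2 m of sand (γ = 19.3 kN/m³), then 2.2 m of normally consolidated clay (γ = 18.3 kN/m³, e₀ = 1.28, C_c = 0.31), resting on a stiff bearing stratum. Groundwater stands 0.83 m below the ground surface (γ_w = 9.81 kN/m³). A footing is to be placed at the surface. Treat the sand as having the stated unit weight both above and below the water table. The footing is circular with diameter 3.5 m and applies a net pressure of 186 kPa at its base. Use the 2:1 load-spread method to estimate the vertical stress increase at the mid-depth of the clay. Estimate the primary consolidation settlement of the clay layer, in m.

S_c ≈ 0.116 m

Mid-depth of clay below the ground surface: z = 2 + 2.2/2 = 3.1 m.
Total vertical stress at mid-clay: σ_v = 19.3×2 + 18.3×1.1 = 58.73 kPa.
Pore pressure: u = 9.81×(3.1 − 0.83) = 22.269 kPa.
Initial effective stress: σ'_0 = σ_v − u = 58.73 − 22.269 = 36.461 kPa.
Stress increase at mid-clay by the 2:1 spreading method:
Δσ ≈ qD²/(D+z)² = 186×3.5²/(3.5+3.1)² = 52.307 kPa
Final effective stress: σ'_f = σ'_0 + Δσ = 36.461 + 52.307 = 88.768 kPa.
Normally consolidated clay, so the full stress increment lies on the virgin compression line:
S_c = C_c·H/(1+e₀)·log₁₀(σ'_f/σ'_0) = 0.31×2.2/(1+1.28)×log₁₀(88.768/36.461)
    = 0.29912 × 0.38643 = 0.1156 m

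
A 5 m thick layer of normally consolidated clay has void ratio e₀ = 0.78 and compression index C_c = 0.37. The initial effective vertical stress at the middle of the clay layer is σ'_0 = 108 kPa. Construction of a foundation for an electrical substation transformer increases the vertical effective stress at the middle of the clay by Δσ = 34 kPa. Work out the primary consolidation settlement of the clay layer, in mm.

Final effective stress: σ'_f = σ'_0 + Δσ = 108 + 34 = 142 kPa.
Normally consolidated clay, so the full stress increment lies on the virgin compression line:
S_c = C_c·H/(1+e₀)·log₁₀(σ'_f/σ'_0) = 0.37×5/(1+0.78)×log₁₀(142/108)
    = 1.0393 × 0.11886 = 0.1235 m

S_c ≈ 124 mm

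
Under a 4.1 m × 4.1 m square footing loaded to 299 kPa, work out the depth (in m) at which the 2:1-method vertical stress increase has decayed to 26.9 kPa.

2:1 spreading — at depth z the loaded area has grown by z in each plan dimension:
qB²/(B+z)² = Δσ_z ⇒ z = B(√(q/Δσ_z) − 1) = 4.1×(√(299/26.9) − 1) = 9.569 m

z ≈ 9.57 m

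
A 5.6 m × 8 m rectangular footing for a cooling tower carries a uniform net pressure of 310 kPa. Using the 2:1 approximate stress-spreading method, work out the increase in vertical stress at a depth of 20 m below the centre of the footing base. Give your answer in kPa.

Δσ_z ≈ 19.4 kPa

By the 2:1 method the load spreads at 1 horizontal : 2 vertical, so at depth z the loaded area has grown by z in each plan dimension:
Δσ = qBL/((B+z)(L+z)) = 310×5.6×8/((5.6+20)(8+20)) = 19.375 kPa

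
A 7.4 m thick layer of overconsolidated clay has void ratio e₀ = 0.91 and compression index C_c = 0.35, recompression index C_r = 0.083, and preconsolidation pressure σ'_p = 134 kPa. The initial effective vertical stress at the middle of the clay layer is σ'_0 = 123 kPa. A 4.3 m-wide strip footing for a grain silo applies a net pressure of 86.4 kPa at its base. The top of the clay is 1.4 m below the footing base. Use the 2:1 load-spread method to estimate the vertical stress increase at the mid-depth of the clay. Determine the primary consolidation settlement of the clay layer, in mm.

S_c ≈ 126 mm

Mid-depth of clay below the footing base: z = 1.4 + 7.4/2 = 5.1 m.
Stress increase at mid-clay by the 2:1 spreading method:
Δσ = qB/(B+z) = 86.4×4.3/(4.3+5.1) = 39.523 kPa
Final effective stress: σ'_f = 123 + 39.523 = 162.52 kPa.
σ'_f = 162.52 > σ'_p = 134 kPa, so the stress path crosses the preconsolidation pressure — recompression up to σ'_p, then virgin compression beyond:
S_c = H/(1+e₀)·[C_r·log₁₀(σ'_p/σ'_0) + C_c·log₁₀(σ'_f/σ'_p)]
    = 7.4/1.91 × [0.083×log₁₀(134/123) + 0.35×log₁₀(162.52/134)]
    = 3.8743 × [0.0030876 + 0.029331] = 0.1256 m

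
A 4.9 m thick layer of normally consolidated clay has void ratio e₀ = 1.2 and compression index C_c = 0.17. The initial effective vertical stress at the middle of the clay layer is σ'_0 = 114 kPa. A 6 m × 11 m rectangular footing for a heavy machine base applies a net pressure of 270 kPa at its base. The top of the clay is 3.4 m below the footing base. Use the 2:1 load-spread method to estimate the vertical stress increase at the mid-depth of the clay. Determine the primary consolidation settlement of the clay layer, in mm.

S_c ≈ 95.1 mm

Mid-depth of clay below the footing base: z = 3.4 + 4.9/2 = 5.85 m.
Stress increase at mid-clay by the 2:1 spreading method:
Δσ = qBL/((B+z)(L+z)) = 270×6×11/((6+5.85)(11+5.85)) = 89.246 kPa
Final effective stress: σ'_f = σ'_0 + Δσ = 114 + 89.246 = 203.25 kPa.
Normally consolidated clay, so the full stress increment lies on the virgin compression line:
S_c = C_c·H/(1+e₀)·log₁₀(σ'_f/σ'_0) = 0.17×4.9/(1+1.2)×log₁₀(203.25/114)
    = 0.37864 × 0.25113 = 0.09509 m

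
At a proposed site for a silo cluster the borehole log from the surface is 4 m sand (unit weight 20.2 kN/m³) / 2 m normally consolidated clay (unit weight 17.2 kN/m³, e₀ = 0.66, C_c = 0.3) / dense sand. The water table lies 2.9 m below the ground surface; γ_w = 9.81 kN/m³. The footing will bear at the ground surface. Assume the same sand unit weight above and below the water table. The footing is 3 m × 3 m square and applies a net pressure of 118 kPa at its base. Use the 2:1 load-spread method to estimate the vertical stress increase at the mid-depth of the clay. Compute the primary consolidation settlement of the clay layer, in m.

S_c ≈ 0.0305 m

Mid-depth of clay below the ground surface: z = 4 + 2/2 = 5 m.
Total vertical stress at mid-clay: σ_v = 20.2×4 + 17.2×1 = 98 kPa.
Pore pressure: u = 9.81×(5 − 2.9) = 20.601 kPa.
Initial effective stress: σ'_0 = σ_v − u = 98 − 20.601 = 77.399 kPa.
Stress increase at mid-clay by the 2:1 spreading method:
Δσ = qBL/((B+z)(L+z)) = 118×3×3/((3+5)(3+5)) = 16.594 kPa
Final effective stress: σ'_f = σ'_0 + Δσ = 77.399 + 16.594 = 93.993 kPa.
Normally consolidated clay, so the full stress increment lies on the virgin compression line:
S_c = C_c·H/(1+e₀)·log₁₀(σ'_f/σ'_0) = 0.3×2/(1+0.66)×log₁₀(93.993/77.399)
    = 0.36145 × 0.08436 = 0.03049 m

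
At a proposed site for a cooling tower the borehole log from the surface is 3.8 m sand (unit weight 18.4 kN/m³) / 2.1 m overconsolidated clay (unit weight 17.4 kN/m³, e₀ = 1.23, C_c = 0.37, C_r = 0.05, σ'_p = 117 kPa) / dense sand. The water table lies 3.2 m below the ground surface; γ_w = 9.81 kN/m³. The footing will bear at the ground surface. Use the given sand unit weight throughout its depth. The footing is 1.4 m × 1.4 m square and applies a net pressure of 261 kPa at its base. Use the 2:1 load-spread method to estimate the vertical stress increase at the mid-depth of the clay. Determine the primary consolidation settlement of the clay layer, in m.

Mid-depth of clay below the ground surface: z = 3.8 + 2.1/2 = 4.85 m.
Total vertical stress at mid-clay: σ_v = 18.4×3.8 + 17.4×1.05 = 88.19 kPa.
Pore pressure: u = 9.81×(4.85 − 3.2) = 16.186 kPa.
Initial effective stress: σ'_0 = σ_v − u = 88.19 − 16.186 = 72.004 kPa.
Stress increase at mid-clay by the 2:1 spreading method:
Δσ = qBL/((B+z)(L+z)) = 261×1.4×1.4/((1.4+4.85)(1.4+4.85)) = 13.096 kPa
Final effective stress: σ'_f = 72.004 + 13.096 = 85.1 kPa.
σ'_f = 85.1 ≤ σ'_p = 117 kPa, so the clay remains overconsolidated and only the recompression index applies:
S_c = C_r·H/(1+e₀)·log₁₀(σ'_f/σ'_0) = 0.05×2.1/2.23×log₁₀(85.1/72.004)
    = 0.047085 × 0.072573 = 0.003417 m

S_c ≈ 0.00342 m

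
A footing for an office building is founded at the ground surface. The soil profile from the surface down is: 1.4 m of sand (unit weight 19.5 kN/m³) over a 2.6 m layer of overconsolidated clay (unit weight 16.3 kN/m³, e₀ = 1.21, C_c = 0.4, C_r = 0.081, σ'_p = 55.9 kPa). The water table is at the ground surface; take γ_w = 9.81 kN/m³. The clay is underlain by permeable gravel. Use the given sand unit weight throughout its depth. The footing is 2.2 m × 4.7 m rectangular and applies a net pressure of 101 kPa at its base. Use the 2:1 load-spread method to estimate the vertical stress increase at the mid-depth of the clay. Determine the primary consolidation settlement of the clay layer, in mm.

Mid-depth of clay below the ground surface: z = 1.4 + 2.6/2 = 2.7 m.
Total vertical stress at mid-clay: σ_v = 19.5×1.4 + 16.3×1.3 = 48.49 kPa.
Pore pressure: u = 9.81×(2.7 − 0) = 26.487 kPa.
Initial effective stress: σ'_0 = σ_v − u = 48.49 − 26.487 = 22.003 kPa.
Stress increase at mid-clay by the 2:1 spreading method:
Δσ = qBL/((B+z)(L+z)) = 101×2.2×4.7/((2.2+2.7)(4.7+2.7)) = 28.801 kPa
Final effective stress: σ'_f = 22.003 + 28.801 = 50.804 kPa.
σ'_f = 50.804 ≤ σ'_p = 55.9 kPa, so the clay remains overconsolidated and only the recompression index applies:
S_c = C_r·H/(1+e₀)·log₁₀(σ'_f/σ'_0) = 0.081×2.6/2.21×log₁₀(50.804/22.003)
    = 0.095297 × 0.36342 = 0.03463 m

S_c ≈ 34.6 mm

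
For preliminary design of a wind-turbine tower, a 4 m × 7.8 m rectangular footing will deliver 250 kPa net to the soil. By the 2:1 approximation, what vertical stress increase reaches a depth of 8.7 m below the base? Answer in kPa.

Δσ_z ≈ 37.2 kPa

By the 2:1 method the load spreads at 1 horizontal : 2 vertical, so at depth z the loaded area has grown by z in each plan dimension:
Δσ = qBL/((B+z)(L+z)) = 250×4×7.8/((4+8.7)(7.8+8.7)) = 37.223 kPa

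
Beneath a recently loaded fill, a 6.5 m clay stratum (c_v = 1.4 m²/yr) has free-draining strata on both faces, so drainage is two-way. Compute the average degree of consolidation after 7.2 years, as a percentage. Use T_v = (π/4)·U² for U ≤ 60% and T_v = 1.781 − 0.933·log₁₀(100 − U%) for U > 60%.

Drainage path length: H_d = H/2 = 3.25 m (double drainage).
T_v = c_v·t/H_d² = 1.4×7.2/3.25² = 0.95432.
T_v = 0.95432 corresponds to the U > 60% branch:
U = 1 − 10^((1.781 − T_v)/0.933)/100 = 0.9231

U ≈ 92.3 %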